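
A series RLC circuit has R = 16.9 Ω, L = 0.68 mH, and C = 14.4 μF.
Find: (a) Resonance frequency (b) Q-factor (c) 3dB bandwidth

Step 1 — Resonance condition Im(Z)=0 gives ω₀ = 1/√(LC).
Step 2 — ω₀ = 1/√(0.00068·1.44e-05) = 1.011e+04 rad/s.
Step 3 — f₀ = ω₀/(2π) = 1608 Hz.
Step 4 — Series Q: Q = ω₀L/R = 1.011e+04·0.00068/16.9 = 0.4066.
Step 5 — 3dB bandwidth: Δω = ω₀/Q = 2.485e+04 rad/s; BW = Δω/(2π) = 3955 Hz.

(a) f₀ = 1608 Hz  (b) Q = 0.4066  (c) BW = 3955 Hz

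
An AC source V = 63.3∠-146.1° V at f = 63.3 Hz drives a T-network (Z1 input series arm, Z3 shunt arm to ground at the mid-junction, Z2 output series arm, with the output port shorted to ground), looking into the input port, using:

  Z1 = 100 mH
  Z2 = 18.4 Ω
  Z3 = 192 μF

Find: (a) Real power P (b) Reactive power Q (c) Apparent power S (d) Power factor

Step 1 — Angular frequency: ω = 2π·f = 2π·63.3 = 397.7 rad/s.
Step 2 — Component impedances:
  Z1: Z = jωL = j·397.7·0.1 = 0 + j39.77 Ω
  Z2: Z = R = 18.4 Ω
  Z3: Z = 1/(jωC) = -j/(ω·C) = 0 - j13.1 Ω
Step 3 — With the output port shorted to ground, the output series arm Z2 runs from the junction to ground; the shunt arm Z3 also runs from the junction to ground. They appear in parallel: Z3 || Z2 = 6.186 - j8.692 Ω.
Step 4 — Series with input arm Z1: Z_in = Z1 + (Z3 || Z2) = 6.186 + j31.08 Ω = 31.69∠78.7° Ω.
Step 5 — Source phasor: V = 63.3∠-146.1° V = -52.54 - j35.31 V.
Step 6 — Current: I = V / Z = -1.416 + j1.409 A = 1.997∠135.2° A.
Step 7 — Complex power: S = V·I* = 24.68 + j124 VA.
Step 8 — Real power: P = Re(S) = 24.68 W.
Step 9 — Reactive power: Q = Im(S) = 124 VAR.
Step 10 — Apparent power: |S| = 126.4 VA.
Step 11 — Power factor: PF = P/|S| = 0.1952 (lagging).

(a) P = 24.68 W  (b) Q = 124 VAR  (c) S = 126.4 VA  (d) PF = 0.1952 (lagging)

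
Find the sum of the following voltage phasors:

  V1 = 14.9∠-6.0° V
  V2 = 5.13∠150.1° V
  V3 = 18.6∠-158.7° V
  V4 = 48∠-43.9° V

Step 1 — Convert each phasor to rectangular form:
  V1 = 14.9·(cos(-6.0°) + j·sin(-6.0°)) = 14.82 - j1.557 V
  V2 = 5.13·(cos(150.1°) + j·sin(150.1°)) = -4.447 + j2.557 V
  V3 = 18.6·(cos(-158.7°) + j·sin(-158.7°)) = -17.33 - j6.756 V
  V4 = 48·(cos(-43.9°) + j·sin(-43.9°)) = 34.59 - j33.28 V
Step 2 — Sum components: V_total = 27.63 - j39.04 V.
Step 3 — Convert to polar: |V_total| = 47.83 V, ∠V_total = -54.7°.

V_total = 47.83∠-54.7° V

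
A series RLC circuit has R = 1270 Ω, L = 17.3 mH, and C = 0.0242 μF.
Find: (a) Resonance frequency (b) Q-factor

Step 1 — Resonance condition Im(Z)=0 gives ω₀ = 1/√(LC).
Step 2 — ω₀ = 1/√(0.0173·2.42e-08) = 4.887e+04 rad/s.
Step 3 — f₀ = ω₀/(2π) = 7778 Hz.
Step 4 — Series Q: Q = ω₀L/R = 4.887e+04·0.0173/1270 = 0.6658.

(a) f₀ = 7778 Hz  (b) Q = 0.6658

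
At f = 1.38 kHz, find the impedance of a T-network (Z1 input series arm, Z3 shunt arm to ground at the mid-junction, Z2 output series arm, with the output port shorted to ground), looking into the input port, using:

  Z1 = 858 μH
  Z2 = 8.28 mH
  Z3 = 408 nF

Step 1 — Angular frequency: ω = 2π·f = 2π·1380 = 8671 rad/s.
Step 2 — Component impedances:
  Z1: Z = jωL = j·8671·0.000858 = 0 + j7.44 Ω
  Z2: Z = jωL = j·8671·0.00828 = 0 + j71.79 Ω
  Z3: Z = 1/(jωC) = -j/(ω·C) = 0 - j282.7 Ω
Step 3 — With the output port shorted to ground, the output series arm Z2 runs from the junction to ground; the shunt arm Z3 also runs from the junction to ground. They appear in parallel: Z3 || Z2 = 0 + j96.24 Ω.
Step 4 — Series with input arm Z1: Z_in = Z1 + (Z3 || Z2) = 0 + j103.7 Ω = 103.7∠90.0° Ω.

Z = 0 + j103.7 Ω = 103.7∠90.0° Ω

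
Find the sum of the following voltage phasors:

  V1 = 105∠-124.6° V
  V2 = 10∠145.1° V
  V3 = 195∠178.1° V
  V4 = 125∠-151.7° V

Step 1 — Convert each phasor to rectangular form:
  V1 = 105·(cos(-124.6°) + j·sin(-124.6°)) = -59.62 - j86.43 V
  V2 = 10·(cos(145.1°) + j·sin(145.1°)) = -8.202 + j5.721 V
  V3 = 195·(cos(178.1°) + j·sin(178.1°)) = -194.9 + j6.465 V
  V4 = 125·(cos(-151.7°) + j·sin(-151.7°)) = -110.1 - j59.26 V
Step 2 — Sum components: V_total = -372.8 - j133.5 V.
Step 3 — Convert to polar: |V_total| = 396 V, ∠V_total = -160.3°.

V_total = 396∠-160.3° V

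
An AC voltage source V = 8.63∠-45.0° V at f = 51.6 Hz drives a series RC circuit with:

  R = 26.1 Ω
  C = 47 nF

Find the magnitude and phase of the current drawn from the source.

Step 1 — Angular frequency: ω = 2π·f = 2π·51.6 = 324.2 rad/s.
Step 2 — Component impedances:
  R: Z = R = 26.1 Ω
  C: Z = 1/(jωC) = -j/(ω·C) = 0 - j6.563e+04 Ω
Step 3 — Series combination: Z_total = R + C = 26.1 - j6.563e+04 Ω = 6.563e+04∠-90.0° Ω.
Step 4 — Source phasor: V = 8.63∠-45.0° V = 6.102 - j6.102 V.
Step 5 — Ohm's law: I = V / Z_total = (6.102 - j6.102) / (26.1 - j6.563e+04) = 9.302e-05 + j9.295e-05 A.
Step 6 — Convert to polar: |I| = 0.0001315 A, ∠I = 45.0°.

I = 0.0001315∠45.0° A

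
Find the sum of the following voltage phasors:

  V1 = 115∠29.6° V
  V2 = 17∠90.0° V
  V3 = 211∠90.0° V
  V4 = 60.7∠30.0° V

Step 1 — Convert each phasor to rectangular form:
  V1 = 115·(cos(29.6°) + j·sin(29.6°)) = 99.99 + j56.8 V
  V2 = 17·(cos(90.0°) + j·sin(90.0°)) = 0 + j17 V
  V3 = 211·(cos(90.0°) + j·sin(90.0°)) = 0 + j211 V
  V4 = 60.7·(cos(30.0°) + j·sin(30.0°)) = 52.57 + j30.35 V
Step 2 — Sum components: V_total = 152.6 + j315.2 V.
Step 3 — Convert to polar: |V_total| = 350.1 V, ∠V_total = 64.2°.

V_total = 350.1∠64.2° V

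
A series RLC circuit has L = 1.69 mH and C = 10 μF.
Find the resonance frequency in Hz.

Step 1 — Resonance condition Im(Z)=0 gives ω₀ = 1/√(LC).
Step 2 — ω₀ = 1/√(0.00169·1e-05) = 7692 rad/s.
Step 3 — f₀ = ω₀/(2π) = 1224 Hz.

f₀ = 1224 Hz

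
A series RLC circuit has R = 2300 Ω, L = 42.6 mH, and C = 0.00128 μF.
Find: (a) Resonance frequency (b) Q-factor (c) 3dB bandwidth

Step 1 — Resonance: ω₀ = 1/√(LC) = 1/√(0.0426·1.28e-09) = 1.354e+05 rad/s.
Step 2 — f₀ = ω₀/(2π) = 2.155e+04 Hz.
Step 3 — Series Q: Q = ω₀L/R = 1.354e+05·0.0426/2300 = 2.508.
Step 4 — Bandwidth: Δω = ω₀/Q = 5.399e+04 rad/s; BW = Δω/(2π) = 8593 Hz.

(a) f₀ = 2.155e+04 Hz  (b) Q = 2.508  (c) BW = 8593 Hz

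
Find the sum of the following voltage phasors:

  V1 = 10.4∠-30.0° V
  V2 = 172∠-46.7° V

Step 1 — Convert each phasor to rectangular form:
  V1 = 10.4·(cos(-30.0°) + j·sin(-30.0°)) = 9.007 - j5.2 V
  V2 = 172·(cos(-46.7°) + j·sin(-46.7°)) = 118 - j125.2 V
Step 2 — Sum components: V_total = 127 - j130.4 V.
Step 3 — Convert to polar: |V_total| = 182 V, ∠V_total = -45.8°.

V_total = 182∠-45.8° V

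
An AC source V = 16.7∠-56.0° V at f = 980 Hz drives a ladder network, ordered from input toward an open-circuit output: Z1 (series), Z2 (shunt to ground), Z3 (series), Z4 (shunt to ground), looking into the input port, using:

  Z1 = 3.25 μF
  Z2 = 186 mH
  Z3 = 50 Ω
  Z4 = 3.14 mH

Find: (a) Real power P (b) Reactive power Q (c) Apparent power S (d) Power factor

Step 1 — Angular frequency: ω = 2π·f = 2π·980 = 6158 rad/s.
Step 2 — Component impedances:
  Z1: Z = 1/(jωC) = -j/(ω·C) = 0 - j49.97 Ω
  Z2: Z = jωL = j·6158·0.186 = 0 + j1145 Ω
  Z3: Z = R = 50 Ω
  Z4: Z = jωL = j·6158·0.00314 = 0 + j19.33 Ω
Step 3 — Ladder network (open output): work backward from the far end, alternating series and parallel combinations. Z_in = 48.26 - j28.88 Ω = 56.25∠-30.9° Ω.
Step 4 — Source phasor: V = 16.7∠-56.0° V = 9.339 - j13.84 V.
Step 5 — Current: I = V / Z = 0.2689 - j0.126 A = 0.2969∠-25.1° A.
Step 6 — Complex power: S = V·I* = 4.255 - j2.546 VA.
Step 7 — Real power: P = Re(S) = 4.255 W.
Step 8 — Reactive power: Q = Im(S) = -2.546 VAR.
Step 9 — Apparent power: |S| = 4.958 VA.
Step 10 — Power factor: PF = P/|S| = 0.8581 (leading).

(a) P = 4.255 W  (b) Q = -2.546 VAR  (c) S = 4.958 VA  (d) PF = 0.8581 (leading)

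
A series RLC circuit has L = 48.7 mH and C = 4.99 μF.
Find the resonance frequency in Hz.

Step 1 — Resonance condition Im(Z)=0 gives ω₀ = 1/√(LC).
Step 2 — ω₀ = 1/√(0.0487·4.99e-06) = 2029 rad/s.
Step 3 — f₀ = ω₀/(2π) = 322.9 Hz.

f₀ = 322.9 Hz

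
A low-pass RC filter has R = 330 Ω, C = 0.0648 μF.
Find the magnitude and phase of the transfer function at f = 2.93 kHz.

Step 1 — Angular frequency: ω = 2π·2930 = 1.841e+04 rad/s.
Step 2 — Transfer function: H(jω) = 1/(1 + jωRC).
Step 3 — Denominator: 1 + jωRC = 1 + j·1.841e+04·330·6.48e-08 = 1 + j0.3937.
Step 4 — H = 0.8658 - j0.3408.
Step 5 — Magnitude: |H| = 0.9305 (-0.6 dB); phase: φ = -21.5°.

|H| = 0.9305 (-0.6 dB), φ = -21.5°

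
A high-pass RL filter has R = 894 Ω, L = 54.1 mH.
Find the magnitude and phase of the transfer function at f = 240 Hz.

Step 1 — Angular frequency: ω = 2π·240 = 1508 rad/s.
Step 2 — Transfer function: H(jω) = jωL/(R + jωL).
Step 3 — Numerator jωL = j·81.58; denominator R + jωL = 894 + j81.58.
Step 4 — H = 0.008258 + j0.0905.
Step 5 — Magnitude: |H| = 0.09088 (-20.8 dB); phase: φ = 84.8°.

|H| = 0.09088 (-20.8 dB), φ = 84.8°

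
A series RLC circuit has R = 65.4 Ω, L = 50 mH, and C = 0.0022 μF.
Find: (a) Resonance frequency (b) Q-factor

Step 1 — Resonance condition Im(Z)=0 gives ω₀ = 1/√(LC).
Step 2 — ω₀ = 1/√(0.05·2.2e-09) = 9.535e+04 rad/s.
Step 3 — f₀ = ω₀/(2π) = 1.517e+04 Hz.
Step 4 — Series Q: Q = ω₀L/R = 9.535e+04·0.05/65.4 = 72.89.

(a) f₀ = 1.517e+04 Hz  (b) Q = 72.89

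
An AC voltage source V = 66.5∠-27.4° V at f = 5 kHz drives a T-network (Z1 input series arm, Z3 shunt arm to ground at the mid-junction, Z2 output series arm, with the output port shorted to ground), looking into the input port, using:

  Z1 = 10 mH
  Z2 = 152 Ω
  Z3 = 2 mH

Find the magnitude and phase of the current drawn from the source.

Step 1 — Angular frequency: ω = 2π·f = 2π·5000 = 3.142e+04 rad/s.
Step 2 — Component impedances:
  Z1: Z = jωL = j·3.142e+04·0.01 = 0 + j314.2 Ω
  Z2: Z = R = 152 Ω
  Z3: Z = jωL = j·3.142e+04·0.002 = 0 + j62.83 Ω
Step 3 — With the output port shorted to ground, the output series arm Z2 runs from the junction to ground; the shunt arm Z3 also runs from the junction to ground. They appear in parallel: Z3 || Z2 = 22.18 + j53.66 Ω.
Step 4 — Series with input arm Z1: Z_in = Z1 + (Z3 || Z2) = 22.18 + j367.8 Ω = 368.5∠86.5° Ω.
Step 5 — Source phasor: V = 66.5∠-27.4° V = 59.04 - j30.6 V.
Step 6 — Ohm's law: I = V / Z_total = (59.04 - j30.6) / (22.18 + j367.8) = -0.07325 - j0.1649 A.
Step 7 — Convert to polar: |I| = 0.1805 A, ∠I = -113.9°.

I = 0.1805∠-113.9° A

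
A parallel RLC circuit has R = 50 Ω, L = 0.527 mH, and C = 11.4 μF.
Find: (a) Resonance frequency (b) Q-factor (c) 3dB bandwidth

Step 1 — Resonance: ω₀ = 1/√(LC) = 1/√(0.000527·1.14e-05) = 1.29e+04 rad/s.
Step 2 — f₀ = ω₀/(2π) = 2053 Hz.
Step 3 — Parallel Q: Q = R/(ω₀L) = 50/(1.29e+04·0.000527) = 7.354.
Step 4 — Bandwidth: Δω = ω₀/Q = 1754 rad/s; BW = Δω/(2π) = 279.2 Hz.

(a) f₀ = 2053 Hz  (b) Q = 7.354  (c) BW = 279.2 Hz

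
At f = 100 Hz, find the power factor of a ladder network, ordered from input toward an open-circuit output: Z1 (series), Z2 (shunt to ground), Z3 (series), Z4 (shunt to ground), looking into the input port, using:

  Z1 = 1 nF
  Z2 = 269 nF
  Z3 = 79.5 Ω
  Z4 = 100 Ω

Step 1 — Angular frequency: ω = 2π·f = 2π·100 = 628.3 rad/s.
Step 2 — Component impedances:
  Z1: Z = 1/(jωC) = -j/(ω·C) = 0 - j1.592e+06 Ω
  Z2: Z = 1/(jωC) = -j/(ω·C) = 0 - j5917 Ω
  Z3: Z = R = 79.5 Ω
  Z4: Z = R = 100 Ω
Step 3 — Ladder network (open output): work backward from the far end, alternating series and parallel combinations. Z_in = 179.3 - j1.592e+06 Ω = 1.592e+06∠-90.0° Ω.
Step 4 — Power factor: PF = cos(φ) = Re(Z)/|Z| = 179.33/1.5916e+06 = 0.0001127.
Step 5 — Type: Im(Z) = -1.592e+06 ⇒ leading (phase φ = -90.0°).

PF = 0.0001127 (leading, φ = -90.0°)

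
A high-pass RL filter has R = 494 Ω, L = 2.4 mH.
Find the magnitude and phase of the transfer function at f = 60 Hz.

Step 1 — Angular frequency: ω = 2π·60 = 377 rad/s.
Step 2 — Transfer function: H(jω) = jωL/(R + jωL).
Step 3 — Numerator jωL = j·0.9048; denominator R + jωL = 494 + j0.9048.
Step 4 — H = 3.355e-06 + j0.001832.
Step 5 — Magnitude: |H| = 0.001832 (-54.7 dB); phase: φ = 89.9°.

|H| = 0.001832 (-54.7 dB), φ = 89.9°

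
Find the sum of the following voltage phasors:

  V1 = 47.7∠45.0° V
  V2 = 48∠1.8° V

Step 1 — Convert each phasor to rectangular form:
  V1 = 47.7·(cos(45.0°) + j·sin(45.0°)) = 33.73 + j33.73 V
  V2 = 48·(cos(1.8°) + j·sin(1.8°)) = 47.98 + j1.508 V
Step 2 — Sum components: V_total = 81.71 + j35.24 V.
Step 3 — Convert to polar: |V_total| = 88.98 V, ∠V_total = 23.3°.

V_total = 88.98∠23.3° V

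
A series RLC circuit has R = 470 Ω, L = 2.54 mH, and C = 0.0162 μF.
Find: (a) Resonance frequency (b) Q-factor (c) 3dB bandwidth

Step 1 — Resonance: ω₀ = 1/√(LC) = 1/√(0.00254·1.62e-08) = 1.559e+05 rad/s.
Step 2 — f₀ = ω₀/(2π) = 2.481e+04 Hz.
Step 3 — Series Q: Q = ω₀L/R = 1.559e+05·0.00254/470 = 0.8425.
Step 4 — Bandwidth: Δω = ω₀/Q = 1.85e+05 rad/s; BW = Δω/(2π) = 2.945e+04 Hz.

(a) f₀ = 2.481e+04 Hz  (b) Q = 0.8425  (c) BW = 2.945e+04 Hz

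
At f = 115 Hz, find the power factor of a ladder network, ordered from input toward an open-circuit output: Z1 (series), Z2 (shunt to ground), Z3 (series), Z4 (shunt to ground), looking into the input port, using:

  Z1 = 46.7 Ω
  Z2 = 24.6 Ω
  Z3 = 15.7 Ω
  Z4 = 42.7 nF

Step 1 — Angular frequency: ω = 2π·f = 2π·115 = 722.6 rad/s.
Step 2 — Component impedances:
  Z1: Z = R = 46.7 Ω
  Z2: Z = R = 24.6 Ω
  Z3: Z = R = 15.7 Ω
  Z4: Z = 1/(jωC) = -j/(ω·C) = 0 - j3.241e+04 Ω
Step 3 — Ladder network (open output): work backward from the far end, alternating series and parallel combinations. Z_in = 71.3 - j0.01867 Ω = 71.3∠-0.0° Ω.
Step 4 — Power factor: PF = cos(φ) = Re(Z)/|Z| = 71.3/71.3 = 1.
Step 5 — Type: Im(Z) = -0.01867 ⇒ leading (phase φ = -0.0°).

PF = 1 (leading, φ = -0.0°)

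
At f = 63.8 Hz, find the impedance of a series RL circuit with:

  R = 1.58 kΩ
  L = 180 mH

Step 1 — Angular frequency: ω = 2π·f = 2π·63.8 = 400.9 rad/s.
Step 2 — Component impedances:
  R: Z = R = 1580 Ω
  L: Z = jωL = j·400.9·0.18 = 0 + j72.16 Ω
Step 3 — Series combination: Z_total = R + L = 1580 + j72.16 Ω = 1582∠2.6° Ω.

Z = 1580 + j72.16 Ω = 1582∠2.6° Ω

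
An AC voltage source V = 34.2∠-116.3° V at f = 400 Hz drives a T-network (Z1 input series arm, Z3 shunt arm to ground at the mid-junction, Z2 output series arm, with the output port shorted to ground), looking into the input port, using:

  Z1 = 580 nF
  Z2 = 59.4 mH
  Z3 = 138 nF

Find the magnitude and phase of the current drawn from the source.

Step 1 — Angular frequency: ω = 2π·f = 2π·400 = 2513 rad/s.
Step 2 — Component impedances:
  Z1: Z = 1/(jωC) = -j/(ω·C) = 0 - j686 Ω
  Z2: Z = jωL = j·2513·0.0594 = 0 + j149.3 Ω
  Z3: Z = 1/(jωC) = -j/(ω·C) = 0 - j2883 Ω
Step 3 — With the output port shorted to ground, the output series arm Z2 runs from the junction to ground; the shunt arm Z3 also runs from the junction to ground. They appear in parallel: Z3 || Z2 = 0 + j157.4 Ω.
Step 4 — Series with input arm Z1: Z_in = Z1 + (Z3 || Z2) = 0 - j528.6 Ω = 528.6∠-90.0° Ω.
Step 5 — Source phasor: V = 34.2∠-116.3° V = -15.15 - j30.66 V.
Step 6 — Ohm's law: I = V / Z_total = (-15.15 - j30.66) / (0 - j528.6) = 0.05801 - j0.02867 A.
Step 7 — Convert to polar: |I| = 0.0647 A, ∠I = -26.3°.

I = 0.0647∠-26.3° A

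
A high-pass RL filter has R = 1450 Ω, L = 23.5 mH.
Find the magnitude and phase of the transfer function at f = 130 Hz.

Step 1 — Angular frequency: ω = 2π·130 = 816.8 rad/s.
Step 2 — Transfer function: H(jω) = jωL/(R + jωL).
Step 3 — Numerator jωL = j·19.2; denominator R + jωL = 1450 + j19.2.
Step 4 — H = 0.0001752 + j0.01324.
Step 5 — Magnitude: |H| = 0.01324 (-37.6 dB); phase: φ = 89.2°.

|H| = 0.01324 (-37.6 dB), φ = 89.2°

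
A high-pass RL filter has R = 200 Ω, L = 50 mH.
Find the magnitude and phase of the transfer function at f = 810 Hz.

Step 1 — Angular frequency: ω = 2π·810 = 5089 rad/s.
Step 2 — Transfer function: H(jω) = jωL/(R + jωL).
Step 3 — Numerator jωL = j·254.5; denominator R + jωL = 200 + j254.5.
Step 4 — H = 0.6182 + j0.4858.
Step 5 — Magnitude: |H| = 0.7862 (-2.1 dB); phase: φ = 38.2°.

|H| = 0.7862 (-2.1 dB), φ = 38.2°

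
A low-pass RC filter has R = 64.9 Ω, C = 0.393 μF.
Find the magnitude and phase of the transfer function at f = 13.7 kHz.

Step 1 — Angular frequency: ω = 2π·1.37e+04 = 8.608e+04 rad/s.
Step 2 — Transfer function: H(jω) = 1/(1 + jωRC).
Step 3 — Denominator: 1 + jωRC = 1 + j·8.608e+04·64.9·3.93e-07 = 1 + j2.196.
Step 4 — H = 0.1718 - j0.3772.
Step 5 — Magnitude: |H| = 0.4145 (-7.6 dB); phase: φ = -65.5°.

|H| = 0.4145 (-7.6 dB), φ = -65.5°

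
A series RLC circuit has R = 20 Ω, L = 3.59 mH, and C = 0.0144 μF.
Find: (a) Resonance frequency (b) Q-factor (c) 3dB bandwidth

Step 1 — Resonance condition Im(Z)=0 gives ω₀ = 1/√(LC).
Step 2 — ω₀ = 1/√(0.00359·1.44e-08) = 1.391e+05 rad/s.
Step 3 — f₀ = ω₀/(2π) = 2.214e+04 Hz.
Step 4 — Series Q: Q = ω₀L/R = 1.391e+05·0.00359/20 = 24.97.
Step 5 — 3dB bandwidth: Δω = ω₀/Q = 5571 rad/s; BW = Δω/(2π) = 886.7 Hz.

(a) f₀ = 2.214e+04 Hz  (b) Q = 24.97  (c) BW = 886.7 Hz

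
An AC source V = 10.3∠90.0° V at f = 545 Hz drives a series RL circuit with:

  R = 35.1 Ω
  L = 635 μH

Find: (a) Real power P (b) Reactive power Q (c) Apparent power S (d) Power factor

Step 1 — Angular frequency: ω = 2π·f = 2π·545 = 3424 rad/s.
Step 2 — Component impedances:
  R: Z = R = 35.1 Ω
  L: Z = jωL = j·3424·0.000635 = 0 + j2.174 Ω
Step 3 — Series combination: Z_total = R + L = 35.1 + j2.174 Ω = 35.17∠3.5° Ω.
Step 4 — Source phasor: V = 10.3∠90.0° V = 0 + j10.3 V.
Step 5 — Current: I = V / Z = 0.01811 + j0.2923 A = 0.2929∠86.5° A.
Step 6 — Complex power: S = V·I* = 3.011 + j0.1865 VA.
Step 7 — Real power: P = Re(S) = 3.011 W.
Step 8 — Reactive power: Q = Im(S) = 0.1865 VAR.
Step 9 — Apparent power: |S| = 3.017 VA.
Step 10 — Power factor: PF = P/|S| = 0.9981 (lagging).

(a) P = 3.011 W  (b) Q = 0.1865 VAR  (c) S = 3.017 VA  (d) PF = 0.9981 (lagging)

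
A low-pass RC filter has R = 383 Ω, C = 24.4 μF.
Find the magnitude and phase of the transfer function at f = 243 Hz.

Step 1 — Angular frequency: ω = 2π·243 = 1527 rad/s.
Step 2 — Transfer function: H(jω) = 1/(1 + jωRC).
Step 3 — Denominator: 1 + jωRC = 1 + j·1527·383·2.44e-05 = 1 + j14.27.
Step 4 — H = 0.004888 - j0.06974.
Step 5 — Magnitude: |H| = 0.06991 (-23.1 dB); phase: φ = -86.0°.

|H| = 0.06991 (-23.1 dB), φ = -86.0°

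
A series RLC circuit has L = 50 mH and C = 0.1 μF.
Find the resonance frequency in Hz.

Step 1 — Resonance condition Im(Z)=0 gives ω₀ = 1/√(LC).
Step 2 — ω₀ = 1/√(0.05·1e-07) = 1.414e+04 rad/s.
Step 3 — f₀ = ω₀/(2π) = 2251 Hz.

f₀ = 2251 Hz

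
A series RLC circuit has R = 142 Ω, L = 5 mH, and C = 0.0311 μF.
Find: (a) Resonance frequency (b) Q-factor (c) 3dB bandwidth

Step 1 — Resonance: ω₀ = 1/√(LC) = 1/√(0.005·3.11e-08) = 8.019e+04 rad/s.
Step 2 — f₀ = ω₀/(2π) = 1.276e+04 Hz.
Step 3 — Series Q: Q = ω₀L/R = 8.019e+04·0.005/142 = 2.824.
Step 4 — Bandwidth: Δω = ω₀/Q = 2.84e+04 rad/s; BW = Δω/(2π) = 4520 Hz.

(a) f₀ = 1.276e+04 Hz  (b) Q = 2.824  (c) BW = 4520 Hz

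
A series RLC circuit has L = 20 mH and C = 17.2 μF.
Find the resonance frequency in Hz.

Step 1 — Resonance condition Im(Z)=0 gives ω₀ = 1/√(LC).
Step 2 — ω₀ = 1/√(0.02·1.72e-05) = 1705 rad/s.
Step 3 — f₀ = ω₀/(2π) = 271.4 Hz.

f₀ = 271.4 Hz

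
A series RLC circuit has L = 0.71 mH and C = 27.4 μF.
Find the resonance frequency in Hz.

Step 1 — Resonance condition Im(Z)=0 gives ω₀ = 1/√(LC).
Step 2 — ω₀ = 1/√(0.00071·2.74e-05) = 7170 rad/s.
Step 3 — f₀ = ω₀/(2π) = 1141 Hz.

f₀ = 1141 Hz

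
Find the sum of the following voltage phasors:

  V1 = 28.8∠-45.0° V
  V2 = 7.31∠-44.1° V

Step 1 — Convert each phasor to rectangular form:
  V1 = 28.8·(cos(-45.0°) + j·sin(-45.0°)) = 20.36 - j20.36 V
  V2 = 7.31·(cos(-44.1°) + j·sin(-44.1°)) = 5.25 - j5.087 V
Step 2 — Sum components: V_total = 25.61 - j25.45 V.
Step 3 — Convert to polar: |V_total| = 36.11 V, ∠V_total = -44.8°.

V_total = 36.11∠-44.8° V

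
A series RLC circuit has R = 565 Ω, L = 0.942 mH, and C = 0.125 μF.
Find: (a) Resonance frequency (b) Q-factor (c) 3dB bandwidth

Step 1 — Resonance: ω₀ = 1/√(LC) = 1/√(0.000942·1.25e-07) = 9.216e+04 rad/s.
Step 2 — f₀ = ω₀/(2π) = 1.467e+04 Hz.
Step 3 — Series Q: Q = ω₀L/R = 9.216e+04·0.000942/565 = 0.1536.
Step 4 — Bandwidth: Δω = ω₀/Q = 5.998e+05 rad/s; BW = Δω/(2π) = 9.546e+04 Hz.

(a) f₀ = 1.467e+04 Hz  (b) Q = 0.1536  (c) BW = 9.546e+04 Hz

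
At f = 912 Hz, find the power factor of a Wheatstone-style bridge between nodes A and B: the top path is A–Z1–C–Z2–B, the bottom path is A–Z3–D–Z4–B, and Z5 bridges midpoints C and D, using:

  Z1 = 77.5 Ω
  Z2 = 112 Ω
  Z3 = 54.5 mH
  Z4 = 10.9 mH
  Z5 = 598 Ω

Step 1 — Angular frequency: ω = 2π·f = 2π·912 = 5730 rad/s.
Step 2 — Component impedances:
  Z1: Z = R = 77.5 Ω
  Z2: Z = R = 112 Ω
  Z3: Z = jωL = j·5730·0.0545 = 0 + j312.3 Ω
  Z4: Z = jωL = j·5730·0.0109 = 0 + j62.46 Ω
  Z5: Z = R = 598 Ω
Step 3 — Bridge requires nodal analysis (the Z5 bridge couples midpoints C and D, so the two paths cannot be reduced to a simple series/parallel combination). Setting node B to ground and injecting 1 A at node A, the 3-node admittance system at A, C, D solves to V_A = Z_AB = 145.8 + j70.63 Ω = 162∠25.8° Ω.
Step 4 — Power factor: PF = cos(φ) = Re(Z)/|Z| = 145.8/162 = 0.9.
Step 5 — Type: Im(Z) = 70.63 ⇒ lagging (phase φ = 25.8°).

PF = 0.9 (lagging, φ = 25.8°)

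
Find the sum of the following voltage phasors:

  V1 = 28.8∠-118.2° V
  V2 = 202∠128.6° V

Step 1 — Convert each phasor to rectangular form:
  V1 = 28.8·(cos(-118.2°) + j·sin(-118.2°)) = -13.61 - j25.38 V
  V2 = 202·(cos(128.6°) + j·sin(128.6°)) = -126 + j157.9 V
Step 2 — Sum components: V_total = -139.6 + j132.5 V.
Step 3 — Convert to polar: |V_total| = 192.5 V, ∠V_total = 136.5°.

V_total = 192.5∠136.5° V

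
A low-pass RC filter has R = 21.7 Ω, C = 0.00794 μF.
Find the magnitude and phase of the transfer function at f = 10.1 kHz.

Step 1 — Angular frequency: ω = 2π·1.01e+04 = 6.346e+04 rad/s.
Step 2 — Transfer function: H(jω) = 1/(1 + jωRC).
Step 3 — Denominator: 1 + jωRC = 1 + j·6.346e+04·21.7·7.94e-09 = 1 + j0.01093.
Step 4 — H = 0.9999 - j0.01093.
Step 5 — Magnitude: |H| = 0.9999 (-0.0 dB); phase: φ = -0.6°.

|H| = 0.9999 (-0.0 dB), φ = -0.6°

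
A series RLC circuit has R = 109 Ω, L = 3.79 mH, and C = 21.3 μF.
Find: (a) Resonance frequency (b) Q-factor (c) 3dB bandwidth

Step 1 — Resonance: ω₀ = 1/√(LC) = 1/√(0.00379·2.13e-05) = 3520 rad/s.
Step 2 — f₀ = ω₀/(2π) = 560.2 Hz.
Step 3 — Series Q: Q = ω₀L/R = 3520·0.00379/109 = 0.1224.
Step 4 — Bandwidth: Δω = ω₀/Q = 2.876e+04 rad/s; BW = Δω/(2π) = 4577 Hz.

(a) f₀ = 560.2 Hz  (b) Q = 0.1224  (c) BW = 4577 Hz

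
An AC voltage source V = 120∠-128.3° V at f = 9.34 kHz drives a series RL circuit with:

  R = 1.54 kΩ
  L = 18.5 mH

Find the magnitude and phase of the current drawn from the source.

Step 1 — Angular frequency: ω = 2π·f = 2π·9340 = 5.868e+04 rad/s.
Step 2 — Component impedances:
  R: Z = R = 1540 Ω
  L: Z = jωL = j·5.868e+04·0.0185 = 0 + j1086 Ω
Step 3 — Series combination: Z_total = R + L = 1540 + j1086 Ω = 1884∠35.2° Ω.
Step 4 — Source phasor: V = 120∠-128.3° V = -74.37 - j94.17 V.
Step 5 — Ohm's law: I = V / Z_total = (-74.37 - j94.17) / (1540 + j1086) = -0.06106 - j0.01811 A.
Step 6 — Convert to polar: |I| = 0.06369 A, ∠I = -163.5°.

I = 0.06369∠-163.5° A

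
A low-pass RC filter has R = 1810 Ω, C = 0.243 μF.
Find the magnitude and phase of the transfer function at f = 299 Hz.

Step 1 — Angular frequency: ω = 2π·299 = 1879 rad/s.
Step 2 — Transfer function: H(jω) = 1/(1 + jωRC).
Step 3 — Denominator: 1 + jωRC = 1 + j·1879·1810·2.43e-07 = 1 + j0.8263.
Step 4 — H = 0.5943 - j0.491.
Step 5 — Magnitude: |H| = 0.7709 (-2.3 dB); phase: φ = -39.6°.

|H| = 0.7709 (-2.3 dB), φ = -39.6°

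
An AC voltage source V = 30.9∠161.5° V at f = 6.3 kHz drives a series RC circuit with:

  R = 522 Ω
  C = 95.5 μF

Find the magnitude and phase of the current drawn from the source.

Step 1 — Angular frequency: ω = 2π·f = 2π·6300 = 3.958e+04 rad/s.
Step 2 — Component impedances:
  R: Z = R = 522 Ω
  C: Z = 1/(jωC) = -j/(ω·C) = 0 - j0.2645 Ω
Step 3 — Series combination: Z_total = R + C = 522 - j0.2645 Ω = 522∠-0.0° Ω.
Step 4 — Source phasor: V = 30.9∠161.5° V = -29.3 + j9.805 V.
Step 5 — Ohm's law: I = V / Z_total = (-29.3 + j9.805) / (522 - j0.2645) = -0.05615 + j0.01875 A.
Step 6 — Convert to polar: |I| = 0.0592 A, ∠I = 161.5°.

I = 0.0592∠161.5° A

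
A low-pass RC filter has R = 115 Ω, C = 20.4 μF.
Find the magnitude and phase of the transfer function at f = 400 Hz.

Step 1 — Angular frequency: ω = 2π·400 = 2513 rad/s.
Step 2 — Transfer function: H(jω) = 1/(1 + jωRC).
Step 3 — Denominator: 1 + jωRC = 1 + j·2513·115·2.04e-05 = 1 + j5.896.
Step 4 — H = 0.02796 - j0.1649.
Step 5 — Magnitude: |H| = 0.1672 (-15.5 dB); phase: φ = -80.4°.

|H| = 0.1672 (-15.5 dB), φ = -80.4°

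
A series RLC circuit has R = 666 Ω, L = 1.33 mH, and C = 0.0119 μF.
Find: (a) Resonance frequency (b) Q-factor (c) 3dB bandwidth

Step 1 — Resonance condition Im(Z)=0 gives ω₀ = 1/√(LC).
Step 2 — ω₀ = 1/√(0.00133·1.19e-08) = 2.514e+05 rad/s.
Step 3 — f₀ = ω₀/(2π) = 4.001e+04 Hz.
Step 4 — Series Q: Q = ω₀L/R = 2.514e+05·0.00133/666 = 0.502.
Step 5 — 3dB bandwidth: Δω = ω₀/Q = 5.008e+05 rad/s; BW = Δω/(2π) = 7.97e+04 Hz.

(a) f₀ = 4.001e+04 Hz  (b) Q = 0.502  (c) BW = 7.97e+04 Hz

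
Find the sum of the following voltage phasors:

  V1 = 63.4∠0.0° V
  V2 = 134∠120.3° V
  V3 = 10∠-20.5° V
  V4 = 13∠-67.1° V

Step 1 — Convert each phasor to rectangular form:
  V1 = 63.4·(cos(0.0°) + j·sin(0.0°)) = 63.4 V
  V2 = 134·(cos(120.3°) + j·sin(120.3°)) = -67.61 + j115.7 V
  V3 = 10·(cos(-20.5°) + j·sin(-20.5°)) = 9.367 - j3.502 V
  V4 = 13·(cos(-67.1°) + j·sin(-67.1°)) = 5.059 - j11.98 V
Step 2 — Sum components: V_total = 10.22 + j100.2 V.
Step 3 — Convert to polar: |V_total| = 100.7 V, ∠V_total = 84.2°.

V_total = 100.7∠84.2° V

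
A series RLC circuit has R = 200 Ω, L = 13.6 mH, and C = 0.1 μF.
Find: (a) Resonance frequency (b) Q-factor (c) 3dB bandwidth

Step 1 — Resonance: ω₀ = 1/√(LC) = 1/√(0.0136·1e-07) = 2.712e+04 rad/s.
Step 2 — f₀ = ω₀/(2π) = 4316 Hz.
Step 3 — Series Q: Q = ω₀L/R = 2.712e+04·0.0136/200 = 1.844.
Step 4 — Bandwidth: Δω = ω₀/Q = 1.471e+04 rad/s; BW = Δω/(2π) = 2341 Hz.

(a) f₀ = 4316 Hz  (b) Q = 1.844  (c) BW = 2341 Hz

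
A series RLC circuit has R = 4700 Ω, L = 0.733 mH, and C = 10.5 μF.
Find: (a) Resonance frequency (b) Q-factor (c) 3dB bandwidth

Step 1 — Resonance: ω₀ = 1/√(LC) = 1/√(0.000733·1.05e-05) = 1.14e+04 rad/s.
Step 2 — f₀ = ω₀/(2π) = 1814 Hz.
Step 3 — Series Q: Q = ω₀L/R = 1.14e+04·0.000733/4700 = 0.001778.
Step 4 — Bandwidth: Δω = ω₀/Q = 6.412e+06 rad/s; BW = Δω/(2π) = 1.021e+06 Hz.

(a) f₀ = 1814 Hz  (b) Q = 0.001778  (c) BW = 1.021e+06 Hz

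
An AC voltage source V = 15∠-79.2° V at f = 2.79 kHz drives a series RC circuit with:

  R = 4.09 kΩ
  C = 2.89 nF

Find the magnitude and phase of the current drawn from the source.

Step 1 — Angular frequency: ω = 2π·f = 2π·2790 = 1.753e+04 rad/s.
Step 2 — Component impedances:
  R: Z = R = 4090 Ω
  C: Z = 1/(jωC) = -j/(ω·C) = 0 - j1.974e+04 Ω
Step 3 — Series combination: Z_total = R + C = 4090 - j1.974e+04 Ω = 2.016e+04∠-78.3° Ω.
Step 4 — Source phasor: V = 15∠-79.2° V = 2.811 - j14.73 V.
Step 5 — Ohm's law: I = V / Z_total = (2.811 - j14.73) / (4090 - j1.974e+04) = 0.000744 - j1.177e-05 A.
Step 6 — Convert to polar: |I| = 0.0007441 A, ∠I = -0.9°.

I = 0.0007441∠-0.9° A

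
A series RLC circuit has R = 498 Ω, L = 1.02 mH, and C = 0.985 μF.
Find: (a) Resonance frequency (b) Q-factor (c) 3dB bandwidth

Step 1 — Resonance: ω₀ = 1/√(LC) = 1/√(0.00102·9.85e-07) = 3.155e+04 rad/s.
Step 2 — f₀ = ω₀/(2π) = 5021 Hz.
Step 3 — Series Q: Q = ω₀L/R = 3.155e+04·0.00102/498 = 0.06462.
Step 4 — Bandwidth: Δω = ω₀/Q = 4.882e+05 rad/s; BW = Δω/(2π) = 7.771e+04 Hz.

(a) f₀ = 5021 Hz  (b) Q = 0.06462  (c) BW = 7.771e+04 Hz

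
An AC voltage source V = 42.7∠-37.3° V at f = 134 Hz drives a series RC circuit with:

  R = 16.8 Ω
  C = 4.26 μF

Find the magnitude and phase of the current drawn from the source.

Step 1 — Angular frequency: ω = 2π·f = 2π·134 = 841.9 rad/s.
Step 2 — Component impedances:
  R: Z = R = 16.8 Ω
  C: Z = 1/(jωC) = -j/(ω·C) = 0 - j278.8 Ω
Step 3 — Series combination: Z_total = R + C = 16.8 - j278.8 Ω = 279.3∠-86.6° Ω.
Step 4 — Source phasor: V = 42.7∠-37.3° V = 33.97 - j25.88 V.
Step 5 — Ohm's law: I = V / Z_total = (33.97 - j25.88) / (16.8 - j278.8) = 0.09979 + j0.1158 A.
Step 6 — Convert to polar: |I| = 0.1529 A, ∠I = 49.3°.

I = 0.1529∠49.3° A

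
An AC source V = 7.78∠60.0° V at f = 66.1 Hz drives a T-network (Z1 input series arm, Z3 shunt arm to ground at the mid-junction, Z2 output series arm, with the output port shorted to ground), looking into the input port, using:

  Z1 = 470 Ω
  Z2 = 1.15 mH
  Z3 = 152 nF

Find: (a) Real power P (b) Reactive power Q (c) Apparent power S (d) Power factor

Step 1 — Angular frequency: ω = 2π·f = 2π·66.1 = 415.3 rad/s.
Step 2 — Component impedances:
  Z1: Z = R = 470 Ω
  Z2: Z = jωL = j·415.3·0.00115 = 0 + j0.4776 Ω
  Z3: Z = 1/(jωC) = -j/(ω·C) = 0 - j1.584e+04 Ω
Step 3 — With the output port shorted to ground, the output series arm Z2 runs from the junction to ground; the shunt arm Z3 also runs from the junction to ground. They appear in parallel: Z3 || Z2 = 0 + j0.4776 Ω.
Step 4 — Series with input arm Z1: Z_in = Z1 + (Z3 || Z2) = 470 + j0.4776 Ω = 470∠0.1° Ω.
Step 5 — Source phasor: V = 7.78∠60.0° V = 3.89 + j6.738 V.
Step 6 — Current: I = V / Z = 0.008291 + j0.01433 A = 0.01655∠59.9° A.
Step 7 — Complex power: S = V·I* = 0.1288 + j0.0001309 VA.
Step 8 — Real power: P = Re(S) = 0.1288 W.
Step 9 — Reactive power: Q = Im(S) = 0.0001309 VAR.
Step 10 — Apparent power: |S| = 0.1288 VA.
Step 11 — Power factor: PF = P/|S| = 1 (lagging).

(a) P = 0.1288 W  (b) Q = 0.0001309 VAR  (c) S = 0.1288 VA  (d) PF = 1 (lagging)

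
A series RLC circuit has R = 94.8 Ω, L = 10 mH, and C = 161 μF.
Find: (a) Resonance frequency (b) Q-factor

Step 1 — Resonance condition Im(Z)=0 gives ω₀ = 1/√(LC).
Step 2 — ω₀ = 1/√(0.01·0.000161) = 788.1 rad/s.
Step 3 — f₀ = ω₀/(2π) = 125.4 Hz.
Step 4 — Series Q: Q = ω₀L/R = 788.1·0.01/94.8 = 0.08313.

(a) f₀ = 125.4 Hz  (b) Q = 0.08313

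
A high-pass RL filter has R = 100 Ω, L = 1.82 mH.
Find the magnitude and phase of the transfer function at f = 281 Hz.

Step 1 — Angular frequency: ω = 2π·281 = 1766 rad/s.
Step 2 — Transfer function: H(jω) = jωL/(R + jωL).
Step 3 — Numerator jωL = j·3.213; denominator R + jωL = 100 + j3.213.
Step 4 — H = 0.001031 + j0.0321.
Step 5 — Magnitude: |H| = 0.03212 (-29.9 dB); phase: φ = 88.2°.

|H| = 0.03212 (-29.9 dB), φ = 88.2°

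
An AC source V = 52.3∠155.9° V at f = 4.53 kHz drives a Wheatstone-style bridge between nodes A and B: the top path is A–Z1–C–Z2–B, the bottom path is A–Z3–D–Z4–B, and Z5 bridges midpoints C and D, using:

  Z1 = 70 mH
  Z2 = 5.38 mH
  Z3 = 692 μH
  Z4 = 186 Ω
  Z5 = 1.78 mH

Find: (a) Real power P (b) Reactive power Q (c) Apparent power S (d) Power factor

Step 1 — Angular frequency: ω = 2π·f = 2π·4530 = 2.846e+04 rad/s.
Step 2 — Component impedances:
  Z1: Z = jωL = j·2.846e+04·0.07 = 0 + j1992 Ω
  Z2: Z = jωL = j·2.846e+04·0.00538 = 0 + j153.1 Ω
  Z3: Z = jωL = j·2.846e+04·0.000692 = 0 + j19.7 Ω
  Z4: Z = R = 186 Ω
  Z5: Z = jωL = j·2.846e+04·0.00178 = 0 + j50.66 Ω
Step 3 — Bridge requires nodal analysis (the Z5 bridge couples midpoints C and D, so the two paths cannot be reduced to a simple series/parallel combination). Setting node B to ground and injecting 1 A at node A, the 3-node admittance system at A, C, D solves to V_A = Z_AB = 100.4 + j111.7 Ω = 150.2∠48.0° Ω.
Step 4 — Source phasor: V = 52.3∠155.9° V = -47.74 + j21.36 V.
Step 5 — Current: I = V / Z = -0.1067 + j0.3314 A = 0.3481∠107.9° A.
Step 6 — Complex power: S = V·I* = 12.17 + j13.54 VA.
Step 7 — Real power: P = Re(S) = 12.17 W.
Step 8 — Reactive power: Q = Im(S) = 13.54 VAR.
Step 9 — Apparent power: |S| = 18.21 VA.
Step 10 — Power factor: PF = P/|S| = 0.6685 (lagging).

(a) P = 12.17 W  (b) Q = 13.54 VAR  (c) S = 18.21 VA  (d) PF = 0.6685 (lagging)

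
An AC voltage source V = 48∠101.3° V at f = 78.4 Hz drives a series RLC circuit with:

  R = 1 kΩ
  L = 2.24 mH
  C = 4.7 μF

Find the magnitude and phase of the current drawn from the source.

Step 1 — Angular frequency: ω = 2π·f = 2π·78.4 = 492.6 rad/s.
Step 2 — Component impedances:
  R: Z = R = 1000 Ω
  L: Z = jωL = j·492.6·0.00224 = 0 + j1.103 Ω
  C: Z = 1/(jωC) = -j/(ω·C) = 0 - j431.9 Ω
Step 3 — Series combination: Z_total = R + L + C = 1000 - j430.8 Ω = 1089∠-23.3° Ω.
Step 4 — Source phasor: V = 48∠101.3° V = -9.405 + j47.07 V.
Step 5 — Ohm's law: I = V / Z_total = (-9.405 + j47.07) / (1000 - j430.8) = -0.02504 + j0.03628 A.
Step 6 — Convert to polar: |I| = 0.04408 A, ∠I = 124.6°.

I = 0.04408∠124.6° A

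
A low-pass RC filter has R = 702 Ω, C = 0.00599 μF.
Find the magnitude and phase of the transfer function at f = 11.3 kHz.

Step 1 — Angular frequency: ω = 2π·1.13e+04 = 7.1e+04 rad/s.
Step 2 — Transfer function: H(jω) = 1/(1 + jωRC).
Step 3 — Denominator: 1 + jωRC = 1 + j·7.1e+04·702·5.99e-09 = 1 + j0.2986.
Step 4 — H = 0.9182 - j0.2741.
Step 5 — Magnitude: |H| = 0.9582 (-0.4 dB); phase: φ = -16.6°.

|H| = 0.9582 (-0.4 dB), φ = -16.6°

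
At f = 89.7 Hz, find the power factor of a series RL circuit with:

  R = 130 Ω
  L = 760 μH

Step 1 — Angular frequency: ω = 2π·f = 2π·89.7 = 563.6 rad/s.
Step 2 — Component impedances:
  R: Z = R = 130 Ω
  L: Z = jωL = j·563.6·0.00076 = 0 + j0.4283 Ω
Step 3 — Series combination: Z_total = R + L = 130 + j0.4283 Ω = 130∠0.2° Ω.
Step 4 — Power factor: PF = cos(φ) = Re(Z)/|Z| = 130/130 = 1.
Step 5 — Type: Im(Z) = 0.4283 ⇒ lagging (phase φ = 0.2°).

PF = 1 (lagging, φ = 0.2°)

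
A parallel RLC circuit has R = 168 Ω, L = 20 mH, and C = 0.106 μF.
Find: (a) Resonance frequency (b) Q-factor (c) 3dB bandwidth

Step 1 — Resonance: ω₀ = 1/√(LC) = 1/√(0.02·1.06e-07) = 2.172e+04 rad/s.
Step 2 — f₀ = ω₀/(2π) = 3457 Hz.
Step 3 — Parallel Q: Q = R/(ω₀L) = 168/(2.172e+04·0.02) = 0.3868.
Step 4 — Bandwidth: Δω = ω₀/Q = 5.615e+04 rad/s; BW = Δω/(2π) = 8937 Hz.

(a) f₀ = 3457 Hz  (b) Q = 0.3868  (c) BW = 8937 Hz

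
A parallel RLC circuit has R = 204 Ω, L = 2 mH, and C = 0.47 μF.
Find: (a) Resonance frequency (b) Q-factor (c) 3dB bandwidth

Step 1 — Resonance: ω₀ = 1/√(LC) = 1/√(0.002·4.7e-07) = 3.262e+04 rad/s.
Step 2 — f₀ = ω₀/(2π) = 5191 Hz.
Step 3 — Parallel Q: Q = R/(ω₀L) = 204/(3.262e+04·0.002) = 3.127.
Step 4 — Bandwidth: Δω = ω₀/Q = 1.043e+04 rad/s; BW = Δω/(2π) = 1660 Hz.

(a) f₀ = 5191 Hz  (b) Q = 3.127  (c) BW = 1660 Hz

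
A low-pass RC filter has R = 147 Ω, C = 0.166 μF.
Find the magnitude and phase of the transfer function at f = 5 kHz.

Step 1 — Angular frequency: ω = 2π·5000 = 3.142e+04 rad/s.
Step 2 — Transfer function: H(jω) = 1/(1 + jωRC).
Step 3 — Denominator: 1 + jωRC = 1 + j·3.142e+04·147·1.66e-07 = 1 + j0.7666.
Step 4 — H = 0.6298 - j0.4828.
Step 5 — Magnitude: |H| = 0.7936 (-2.0 dB); phase: φ = -37.5°.

|H| = 0.7936 (-2.0 dB), φ = -37.5°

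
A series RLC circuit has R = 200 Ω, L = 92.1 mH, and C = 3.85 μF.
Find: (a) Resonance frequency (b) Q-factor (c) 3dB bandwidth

Step 1 — Resonance condition Im(Z)=0 gives ω₀ = 1/√(LC).
Step 2 — ω₀ = 1/√(0.0921·3.85e-06) = 1679 rad/s.
Step 3 — f₀ = ω₀/(2π) = 267.3 Hz.
Step 4 — Series Q: Q = ω₀L/R = 1679·0.0921/200 = 0.7733.
Step 5 — 3dB bandwidth: Δω = ω₀/Q = 2172 rad/s; BW = Δω/(2π) = 345.6 Hz.

(a) f₀ = 267.3 Hz  (b) Q = 0.7733  (c) BW = 345.6 Hz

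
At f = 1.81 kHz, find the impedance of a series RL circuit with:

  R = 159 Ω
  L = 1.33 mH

Step 1 — Angular frequency: ω = 2π·f = 2π·1810 = 1.137e+04 rad/s.
Step 2 — Component impedances:
  R: Z = R = 159 Ω
  L: Z = jωL = j·1.137e+04·0.00133 = 0 + j15.13 Ω
Step 3 — Series combination: Z_total = R + L = 159 + j15.13 Ω = 159.7∠5.4° Ω.

Z = 159 + j15.13 Ω = 159.7∠5.4° Ω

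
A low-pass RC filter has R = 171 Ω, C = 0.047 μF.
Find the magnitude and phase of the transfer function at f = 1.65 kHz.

Step 1 — Angular frequency: ω = 2π·1650 = 1.037e+04 rad/s.
Step 2 — Transfer function: H(jω) = 1/(1 + jωRC).
Step 3 — Denominator: 1 + jωRC = 1 + j·1.037e+04·171·4.7e-08 = 1 + j0.08332.
Step 4 — H = 0.9931 - j0.08275.
Step 5 — Magnitude: |H| = 0.9965 (-0.0 dB); phase: φ = -4.8°.

|H| = 0.9965 (-0.0 dB), φ = -4.8°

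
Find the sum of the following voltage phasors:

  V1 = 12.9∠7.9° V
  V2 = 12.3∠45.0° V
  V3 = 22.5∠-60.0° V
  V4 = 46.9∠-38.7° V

Step 1 — Convert each phasor to rectangular form:
  V1 = 12.9·(cos(7.9°) + j·sin(7.9°)) = 12.78 + j1.773 V
  V2 = 12.3·(cos(45.0°) + j·sin(45.0°)) = 8.697 + j8.697 V
  V3 = 22.5·(cos(-60.0°) + j·sin(-60.0°)) = 11.25 - j19.49 V
  V4 = 46.9·(cos(-38.7°) + j·sin(-38.7°)) = 36.6 - j29.32 V
Step 2 — Sum components: V_total = 69.33 - j38.34 V.
Step 3 — Convert to polar: |V_total| = 79.22 V, ∠V_total = -28.9°.

V_total = 79.22∠-28.9° V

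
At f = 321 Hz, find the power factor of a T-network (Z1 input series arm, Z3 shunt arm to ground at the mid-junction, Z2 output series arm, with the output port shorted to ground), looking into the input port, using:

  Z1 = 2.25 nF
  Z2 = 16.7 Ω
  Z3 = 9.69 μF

Step 1 — Angular frequency: ω = 2π·f = 2π·321 = 2017 rad/s.
Step 2 — Component impedances:
  Z1: Z = 1/(jωC) = -j/(ω·C) = 0 - j2.204e+05 Ω
  Z2: Z = R = 16.7 Ω
  Z3: Z = 1/(jωC) = -j/(ω·C) = 0 - j51.17 Ω
Step 3 — With the output port shorted to ground, the output series arm Z2 runs from the junction to ground; the shunt arm Z3 also runs from the junction to ground. They appear in parallel: Z3 || Z2 = 15.09 - j4.926 Ω.
Step 4 — Series with input arm Z1: Z_in = Z1 + (Z3 || Z2) = 15.09 - j2.204e+05 Ω = 2.204e+05∠-90.0° Ω.
Step 5 — Power factor: PF = cos(φ) = Re(Z)/|Z| = 15.092/2.2036e+05 = 6.849e-05.
Step 6 — Type: Im(Z) = -2.204e+05 ⇒ leading (phase φ = -90.0°).

PF = 6.849e-05 (leading, φ = -90.0°)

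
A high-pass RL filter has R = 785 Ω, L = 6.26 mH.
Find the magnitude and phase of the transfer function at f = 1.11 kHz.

Step 1 — Angular frequency: ω = 2π·1110 = 6974 rad/s.
Step 2 — Transfer function: H(jω) = jωL/(R + jωL).
Step 3 — Numerator jωL = j·43.66; denominator R + jωL = 785 + j43.66.
Step 4 — H = 0.003084 + j0.05545.
Step 5 — Magnitude: |H| = 0.05553 (-25.1 dB); phase: φ = 86.8°.

|H| = 0.05553 (-25.1 dB), φ = 86.8°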